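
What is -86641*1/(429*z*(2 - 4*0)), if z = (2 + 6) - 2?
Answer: -86641/5148 ≈ -16.830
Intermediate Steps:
z = 6 (z = 8 - 2 = 6)
-86641*1/(429*z*(2 - 4*0)) = -86641*1/(2574*(2 - 4*0)) = -86641*1/(2574*(2 + 0)) = -86641/((2*66)*39) = -86641/(132*39) = -86641/5148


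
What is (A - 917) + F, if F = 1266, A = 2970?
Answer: 3319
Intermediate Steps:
(A - 917) + F = (2970 - 917) + 1266 = 2053 + 1266 = 3319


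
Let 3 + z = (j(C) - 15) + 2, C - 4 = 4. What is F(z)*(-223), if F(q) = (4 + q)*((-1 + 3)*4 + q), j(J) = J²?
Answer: -649376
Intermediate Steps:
C = 8 (C = 4 + 4 = 8)
z = 48 (z = -3 + ((8² - 15) + 2) = -3 + ((64 - 15) + 2) = -3 + (49 + 2) = -3 + 51 = 48)
F(q) = (4 + q)*(8 + q) (F(q) = (4 + q)*(2*4 + q) = (4 + q)*(8 + q))
F(z)*(-223) = (32 + 48² + 12*48)*(-223) = (32 + 2304 + 576)*(-223) = 2912*(-223) = -649376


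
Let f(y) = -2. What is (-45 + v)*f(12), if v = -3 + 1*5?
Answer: 86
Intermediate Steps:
v = 2 (v = -3 + 5 = 2)
(-45 + v)*f(12) = (-45 + 2)*(-2) = -43*(-2) = 86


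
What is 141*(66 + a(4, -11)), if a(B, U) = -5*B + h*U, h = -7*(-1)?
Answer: -4371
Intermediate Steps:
h = 7
a(B, U) = -5*B + 7*U
141*(66 + a(4, -11)) = 141*(66 + (-5*4 + 7*(-11))) = 141*(66 + (-20 - 77)) = 141*(66 - 97) = 141*(-31) = -4371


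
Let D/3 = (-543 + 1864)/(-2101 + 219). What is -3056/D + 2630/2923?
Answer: 16821741506/11583849 ≈ 1452.2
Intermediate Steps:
D = -3963/1882 (D = 3*((-543 + 1864)/(-2101 + 219)) = 3*(1321/(-1882)) = 3*(1321*(-1/1882)) = 3*(-1321/1882) = -3963/1882 ≈ -2.1057)
-3056/D + 2630/2923 = -3056/(-3963/1882) + 2630/2923 = -3056*(-1882/3963) + 2630*(1/2923) = 5751392/3963 + 2630/2923 = 16821741506/11583849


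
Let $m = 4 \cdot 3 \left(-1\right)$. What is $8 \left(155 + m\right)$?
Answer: $1144$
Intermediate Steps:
$m = -12$ ($m = 12 \left(-1\right) = -12$)
$8 \left(155 + m\right) = 8 \left(155 - 12\right) = 8 \cdot 143 = 1144$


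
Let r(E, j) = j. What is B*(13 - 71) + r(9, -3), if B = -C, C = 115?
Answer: 6667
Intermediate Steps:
B = -115 (B = -1*115 = -115)
B*(13 - 71) + r(9, -3) = -115*(13 - 71) - 3 = -115*(-58) - 3 = 6670 - 3 = 6667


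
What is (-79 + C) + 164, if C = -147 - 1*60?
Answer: -122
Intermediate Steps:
C = -207 (C = -147 - 60 = -207)
(-79 + C) + 164 = (-79 - 207) + 164 = -286 + 164 = -122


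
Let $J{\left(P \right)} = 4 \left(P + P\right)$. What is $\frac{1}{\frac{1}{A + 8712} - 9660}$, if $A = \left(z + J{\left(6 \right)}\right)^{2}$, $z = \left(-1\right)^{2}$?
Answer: $- \frac{11113}{107351579} \approx -0.00010352$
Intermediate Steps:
$J{\left(P \right)} = 8 P$ ($J{\left(P \right)} = 4 \cdot 2 P = 8 P$)
$z = 1$
$A = 2401$ ($A = \left(1 + 8 \cdot 6\right)^{2} = \left(1 + 48\right)^{2} = 49^{2} = 2401$)
$\frac{1}{\frac{1}{A + 8712} - 9660} = \frac{1}{\frac{1}{2401 + 8712} - 9660} = \frac{1}{\frac{1}{11113} - 9660} = \frac{1}{- \frac{107351579}{11113}} = - \frac{11113}{107351579}$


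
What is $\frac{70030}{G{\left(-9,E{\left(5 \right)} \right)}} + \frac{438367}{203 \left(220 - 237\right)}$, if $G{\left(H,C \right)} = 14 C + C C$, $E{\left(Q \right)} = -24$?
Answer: $\frac{13646545}{82824} \approx 164.77$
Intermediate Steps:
$G{\left(H,C \right)} = C^{2} + 14 C$ ($G{\left(H,C \right)} = 14 C + C^{2} = C^{2} + 14 C$)
$\frac{70030}{G{\left(-9,E{\left(5 \right)} \right)}} + \frac{438367}{203 \left(220 - 237\right)} = \frac{70030}{\left(-24\right) \left(14 - 24\right)} + \frac{438367}{203 \left(220 - 237\right)} = \frac{70030}{\left(-24\right) \left(-10\right)} + \frac{438367}{203 \left(-17\right)} = \frac{70030}{240} + \frac{438367}{-3451} = 70030 \cdot \frac{1}{240} + 438367 \left(- \frac{1}{3451}\right) = \frac{7003}{24} - \frac{438367}{3451} = \frac{13646545}{82824}$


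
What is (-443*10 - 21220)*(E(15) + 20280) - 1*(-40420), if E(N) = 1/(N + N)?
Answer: -520142435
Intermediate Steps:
E(N) = 1/(2*N)
(-443*10 - 21220)*(E(15) + 20280) - 1*(-40420) = (-443*10 - 21220)*((1/2)/15 + 20280) - 1*(-40420) = (-4430 - 21220)*((1/2)*(1/15) + 20280) + 40420 = -25650*(1/30 + 20280) + 40420 = -25650*608401/30 + 40420 = -520182855 + 40420 = -520142435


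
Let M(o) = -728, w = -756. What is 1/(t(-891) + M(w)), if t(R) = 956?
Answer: 1/228 ≈ 0.0043860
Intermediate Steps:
1/(t(-891) + M(w)) = 1/(956 - 728) = 1/228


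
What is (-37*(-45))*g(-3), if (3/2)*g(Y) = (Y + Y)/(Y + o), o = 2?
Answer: 6660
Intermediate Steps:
g(Y) = 4*Y/(3*(2 + Y)) (g(Y) = 2*((Y + Y)/(Y + 2))/3 = 2*((2*Y)/(2 + Y))/3 = 2*(2*Y/(2 + Y))/3 = 4*Y/(3*(2 + Y)))
(-37*(-45))*g(-3) = (-37*(-45))*((4/3)*(-3)/(2 - 3)) = 1665*((4/3)*(-3)/(-1)) = 1665*((4/3)*(-3)*(-1)) = 1665*4 = 6660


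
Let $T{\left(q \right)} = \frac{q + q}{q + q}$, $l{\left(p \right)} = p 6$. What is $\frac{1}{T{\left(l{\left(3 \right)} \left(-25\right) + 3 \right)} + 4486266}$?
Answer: $\frac{1}{4486267} \approx 2.229 \cdot 10^{-7}$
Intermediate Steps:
$l{\left(p \right)} = 6 p$
$T{\left(q \right)} = 1$ ($T{\left(q \right)} = \frac{2 q}{2 q} = 2 q \frac{1}{2 q} = 1$)
$\frac{1}{T{\left(l{\left(3 \right)} \left(-25\right) + 3 \right)} + 4486266} = \frac{1}{1 + 4486266} = \frac{1}{4486267}$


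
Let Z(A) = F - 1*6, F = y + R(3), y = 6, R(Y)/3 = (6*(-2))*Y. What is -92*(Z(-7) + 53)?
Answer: 5060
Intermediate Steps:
R(Y) = -36*Y (R(Y) = 3*((6*(-2))*Y) = 3*(-12*Y) = -36*Y)
F = -102 (F = 6 - 36*3 = 6 - 108 = -102)
Z(A) = -108 (Z(A) = -102 - 1*6 = -102 - 6 = -108)
-92*(Z(-7) + 53) = -92*(-108 + 53) = -92*(-55) = 5060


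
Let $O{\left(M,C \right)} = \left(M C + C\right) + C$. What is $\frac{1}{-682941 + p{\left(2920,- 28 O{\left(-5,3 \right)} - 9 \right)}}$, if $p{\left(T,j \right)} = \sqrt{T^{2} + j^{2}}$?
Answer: $- \frac{682941}{466399824032} - \frac{\sqrt{8585449}}{466399824032} \approx -1.4706 \cdot 10^{-6}$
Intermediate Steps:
$O{\left(M,C \right)} = 2 C + C M$ ($O{\left(M,C \right)} = \left(C M + C\right) + C = \left(C + C M\right) + C = 2 C + C M$)
$\frac{1}{-682941 + p{\left(2920,- 28 O{\left(-5,3 \right)} - 9 \right)}} = \frac{1}{-682941 + \sqrt{2920^{2} + \left(- 28 \cdot 3 \left(2 - 5\right) - 9\right)^{2}}} = \frac{1}{-682941 + \sqrt{8526400 + \left(- 28 \cdot 3 \left(-3\right) - 9\right)^{2}}} = \frac{1}{-682941 + \sqrt{8526400 + \left(\left(-28\right) \left(-9\right) - 9\right)^{2}}} = \frac{1}{-682941 + \sqrt{8526400 + \left(252 - 9\right)^{2}}} = \frac{1}{-682941 + \sqrt{8526400 + 243^{2}}} = \frac{1}{-682941 + \sqrt{8526400 + 59049}} = \frac{1}{-682941 + \sqrt{8585449}}$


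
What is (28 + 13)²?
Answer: 1681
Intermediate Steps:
(28 + 13)² = 41² = 1681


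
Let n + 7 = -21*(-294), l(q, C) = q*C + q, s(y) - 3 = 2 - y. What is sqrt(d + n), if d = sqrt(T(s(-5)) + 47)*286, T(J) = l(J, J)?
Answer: sqrt(6167 + 286*sqrt(157)) ≈ 98.745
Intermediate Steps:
s(y) = 5 - y (s(y) = 3 + (2 - y) = 5 - y)
l(q, C) = q + C*q (l(q, C) = C*q + q = q + C*q)
T(J) = J*(1 + J)
d = 286*sqrt(157) (d = sqrt((5 - 1*(-5))*(1 + (5 - 1*(-5))) + 47)*286 = sqrt((5 + 5)*(1 + (5 + 5)) + 47)*286 = sqrt(10*(1 + 10) + 47)*286 = sqrt(10*11 + 47)*286 = sqrt(110 + 47)*286 = sqrt(157)*286 = 286*sqrt(157) ≈ 3583.6)
n = 6167 (n = -7 - 21*(-294) = -7 + 6174 = 6167)
sqrt(d + n) = sqrt(286*sqrt(157) + 6167) = sqrt(6167 + 286*sqrt(157))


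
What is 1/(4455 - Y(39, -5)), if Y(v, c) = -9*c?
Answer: 1/4410 ≈ 0.00022676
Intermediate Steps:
1/(4455 - Y(39, -5)) = 1/(4455 - (-9)*(-5)) = 1/(4455 - 1*45) = 1/(4455 - 45) = 1/4410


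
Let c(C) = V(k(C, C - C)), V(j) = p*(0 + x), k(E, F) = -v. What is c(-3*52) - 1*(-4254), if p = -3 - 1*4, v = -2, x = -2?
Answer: 4268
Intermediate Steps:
p = -7 (p = -3 - 4 = -7)
k(E, F) = 2 (k(E, F) = -1*(-2) = 2)
V(j) = 14 (V(j) = -7*(0 - 2) = -7*(-2) = 14)
c(C) = 14
c(-3*52) - 1*(-4254) = 14 - 1*(-4254) = 14 + 4254 = 4268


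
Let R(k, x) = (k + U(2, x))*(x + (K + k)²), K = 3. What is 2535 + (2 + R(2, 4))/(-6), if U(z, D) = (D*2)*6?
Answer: 2293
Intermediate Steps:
U(z, D) = 12*D (U(z, D) = (2*D)*6 = 12*D)
R(k, x) = (k + 12*x)*(x + (3 + k)²)
2535 + (2 + R(2, 4))/(-6) = 2535 + (2 + (12*4² + 2*4 + 2*(3 + 2)² + 12*4*(3 + 2)²))/(-6) = 2535 + (2 + (12*16 + 8 + 2*5² + 12*4*5²))*(-⅙) = 2535 + (2 + (192 + 8 + 2*25 + 12*4*25))*(-⅙) = 2535 + (2 + (192 + 8 + 50 + 1200))*(-⅙) = 2535 + (2 + 1450)*(-⅙) = 2535 + 1452*(-⅙) = 2535 - 242 = 2293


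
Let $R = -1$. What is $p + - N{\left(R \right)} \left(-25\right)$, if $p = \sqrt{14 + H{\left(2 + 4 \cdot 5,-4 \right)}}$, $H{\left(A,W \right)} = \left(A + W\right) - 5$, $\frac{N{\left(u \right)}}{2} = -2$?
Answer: $-100 + 3 \sqrt{3} \approx -94.804$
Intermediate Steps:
$N{\left(u \right)} = -4$ ($N{\left(u \right)} = 2 \left(-2\right) = -4$)
$H{\left(A,W \right)} = -5 + A + W$
$p = 3 \sqrt{3}$ ($p = \sqrt{14 - -13} = \sqrt{14 + 13} = \sqrt{27} = 3 \sqrt{3} \approx 5.1962$)
$p + - N{\left(R \right)} \left(-25\right) = 3 \sqrt{3} + \left(-1\right) \left(-4\right) \left(-25\right) = 3 \sqrt{3} + 4 \left(-25\right) = 3 \sqrt{3} - 100 = -100 + 3 \sqrt{3}$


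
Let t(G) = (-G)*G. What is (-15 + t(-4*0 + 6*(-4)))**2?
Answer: 349281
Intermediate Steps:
t(G) = -G**2
(-15 + t(-4*0 + 6*(-4)))**2 = (-15 - (-4*0 + 6*(-4))**2)**2 = (-15 - (0 - 24)**2)**2 = (-15 - 1*(-24)**2)**2 = (-15 - 1*576)**2 = (-15 - 576)**2 = (-591)**2 = 349281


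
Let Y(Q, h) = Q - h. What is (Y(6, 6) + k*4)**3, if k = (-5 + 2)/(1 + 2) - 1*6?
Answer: -21952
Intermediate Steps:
k = -7 (k = -3/3 - 6 = -3*1/3 - 6 = -1 - 6 = -7)
(Y(6, 6) + k*4)**3 = ((6 - 1*6) - 7*4)**3 = ((6 - 6) - 28)**3 = (0 - 28)**3 = (-28)**3 = -21952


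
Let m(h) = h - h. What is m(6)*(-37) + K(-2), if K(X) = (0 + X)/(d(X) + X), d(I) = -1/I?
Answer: 4/3 ≈ 1.3333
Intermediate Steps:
m(h) = 0
K(X) = X/(X - 1/X) (K(X) = (0 + X)/(-1/X + X) = X/(X - 1/X))
m(6)*(-37) + K(-2) = 0*(-37) + (-2)**2/(-1 + (-2)**2) = 0 + 4/(-1 + 4) = 0 + 4/3 = 4/3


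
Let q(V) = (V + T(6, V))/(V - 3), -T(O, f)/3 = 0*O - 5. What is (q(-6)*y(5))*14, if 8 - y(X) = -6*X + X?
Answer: -462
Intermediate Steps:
y(X) = 8 + 5*X (y(X) = 8 - (-6*X + X) = 8 - (-5)*X = 8 + 5*X)
T(O, f) = 15 (T(O, f) = -3*(0*O - 5) = -3*(0 - 5) = -3*(-5) = 15)
q(V) = (15 + V)/(-3 + V) (q(V) = (V + 15)/(V - 3) = (15 + V)/(-3 + V))
(q(-6)*y(5))*14 = (((15 - 6)/(-3 - 6))*(8 + 5*5))*14 = ((9/(-9))*(8 + 25))*14 = (-⅑*9*33)*14 = -1*33*14 = -33*14 = -462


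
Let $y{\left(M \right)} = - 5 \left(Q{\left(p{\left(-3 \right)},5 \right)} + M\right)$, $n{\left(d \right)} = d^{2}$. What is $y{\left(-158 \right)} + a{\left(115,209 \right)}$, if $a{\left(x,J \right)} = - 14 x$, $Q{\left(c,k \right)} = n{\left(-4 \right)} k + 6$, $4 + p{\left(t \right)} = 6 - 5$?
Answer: $-1250$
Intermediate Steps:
$p{\left(t \right)} = -3$ ($p{\left(t \right)} = -4 + \left(6 - 5\right) = -4 + 1 = -3$)
$Q{\left(c,k \right)} = 6 + 16 k$ ($Q{\left(c,k \right)} = \left(-4\right)^{2} k + 6 = 16 k + 6 = 6 + 16 k$)
$y{\left(M \right)} = -430 - 5 M$ ($y{\left(M \right)} = - 5 \left(\left(6 + 16 \cdot 5\right) + M\right) = - 5 \left(\left(6 + 80\right) + M\right) = - 5 \left(86 + M\right) = -430 - 5 M$)
$y{\left(-158 \right)} + a{\left(115,209 \right)} = \left(-430 - -790\right) - 1610 = \left(-430 + 790\right) - 1610 = 360 - 1610 = -1250$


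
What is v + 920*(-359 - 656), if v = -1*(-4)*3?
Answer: -933788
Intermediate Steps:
v = 12 (v = 4*3 = 12)
v + 920*(-359 - 656) = 12 + 920*(-359 - 656) = 12 + 920*(-1015) = 12 - 933800 = -933788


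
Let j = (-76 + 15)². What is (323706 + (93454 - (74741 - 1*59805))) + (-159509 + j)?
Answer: 246436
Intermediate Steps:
j = 3721 (j = (-61)² = 3721)
(323706 + (93454 - (74741 - 1*59805))) + (-159509 + j) = (323706 + (93454 - (74741 - 1*59805))) + (-159509 + 3721) = (323706 + (93454 - (74741 - 59805))) - 155788 = (323706 + (93454 - 1*14936)) - 155788 = (323706 + (93454 - 14936)) - 155788 = (323706 + 78518) - 155788 = 402224 - 155788 = 246436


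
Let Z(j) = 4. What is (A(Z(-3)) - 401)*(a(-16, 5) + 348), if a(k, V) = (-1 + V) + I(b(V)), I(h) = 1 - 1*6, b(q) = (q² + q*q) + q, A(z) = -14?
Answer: -144005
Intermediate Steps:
b(q) = q + 2*q² (b(q) = (q² + q²) + q = 2*q² + q = q + 2*q²)
I(h) = -5 (I(h) = 1 - 6 = -5)
a(k, V) = -6 + V (a(k, V) = (-1 + V) - 5 = -6 + V)
(A(Z(-3)) - 401)*(a(-16, 5) + 348) = (-14 - 401)*((-6 + 5) + 348) = -415*(-1 + 348) = -415*347 = -144005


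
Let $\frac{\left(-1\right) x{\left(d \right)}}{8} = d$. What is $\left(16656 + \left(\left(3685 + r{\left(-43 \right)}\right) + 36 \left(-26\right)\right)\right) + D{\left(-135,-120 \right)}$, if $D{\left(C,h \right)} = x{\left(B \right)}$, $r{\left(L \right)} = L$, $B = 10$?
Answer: $19282$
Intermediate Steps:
$x{\left(d \right)} = - 8 d$
$D{\left(C,h \right)} = -80$ ($D{\left(C,h \right)} = \left(-8\right) 10 = -80$)
$\left(16656 + \left(\left(3685 + r{\left(-43 \right)}\right) + 36 \left(-26\right)\right)\right) + D{\left(-135,-120 \right)} = \left(16656 + \left(\left(3685 - 43\right) + 36 \left(-26\right)\right)\right) - 80 = \left(16656 + \left(3642 - 936\right)\right) - 80 = \left(16656 + 2706\right) - 80 = 19362 - 80 = 19282$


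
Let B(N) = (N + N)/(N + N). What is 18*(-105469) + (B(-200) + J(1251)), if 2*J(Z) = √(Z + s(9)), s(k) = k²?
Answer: -1898441 + 3*√37 ≈ -1.8984e+6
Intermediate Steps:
J(Z) = √(81 + Z)/2 (J(Z) = √(Z + 9²)/2 = √(Z + 81)/2 = √(81 + Z)/2)
B(N) = 1 (B(N) = (2*N)/((2*N)) = (2*N)*(1/(2*N)) = 1)
18*(-105469) + (B(-200) + J(1251)) = 18*(-105469) + (1 + √(81 + 1251)/2) = -1898442 + (1 + √1332/2) = -1898442 + (1 + (6*√37)/2) = -1898442 + (1 + 3*√37) = -1898441 + 3*√37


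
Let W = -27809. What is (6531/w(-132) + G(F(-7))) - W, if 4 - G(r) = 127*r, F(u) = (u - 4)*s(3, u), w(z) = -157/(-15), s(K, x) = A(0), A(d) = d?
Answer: 4464606/157 ≈ 28437.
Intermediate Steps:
s(K, x) = 0
w(z) = 157/15 (w(z) = -157*(-1/15) = 157/15)
F(u) = 0 (F(u) = (u - 4)*0 = (-4 + u)*0 = 0)
G(r) = 4 - 127*r
(6531/w(-132) + G(F(-7))) - W = (6531/(157/15) + (4 - 127*0)) - 1*(-27809) = (6531*(15/157) + (4 + 0)) + 27809 = (97965/157 + 4) + 27809 = 98593/157 + 27809 = 4464606/157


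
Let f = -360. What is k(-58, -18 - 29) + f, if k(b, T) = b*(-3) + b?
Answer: -244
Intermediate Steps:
k(b, T) = -2*b (k(b, T) = -3*b + b = -2*b)
k(-58, -18 - 29) + f = -2*(-58) - 360 = 116 - 360 = -244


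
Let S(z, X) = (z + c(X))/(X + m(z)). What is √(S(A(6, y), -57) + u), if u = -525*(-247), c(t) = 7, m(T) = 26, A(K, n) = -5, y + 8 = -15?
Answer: √124617613/31 ≈ 360.10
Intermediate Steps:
y = -23 (y = -8 - 15 = -23)
S(z, X) = (7 + z)/(26 + X) (S(z, X) = (z + 7)/(X + 26) = (7 + z)/(26 + X))
u = 129675
√(S(A(6, y), -57) + u) = √((7 - 5)/(26 - 57) + 129675) = √(2/(-31) + 129675) = √(-1/31*2 + 129675) = √(-2/31 + 129675) = √(4019923/31) = √124617613/31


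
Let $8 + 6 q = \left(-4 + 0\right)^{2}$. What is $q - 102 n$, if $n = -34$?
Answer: $\frac{10408}{3} \approx 3469.3$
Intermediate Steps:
$q = \frac{4}{3}$ ($q = - \frac{4}{3} + \frac{\left(-4 + 0\right)^{2}}{6} = - \frac{4}{3} + \frac{\left(-4\right)^{2}}{6} = - \frac{4}{3} + \frac{1}{6} \cdot 16 = - \frac{4}{3} + \frac{8}{3} = \frac{4}{3} \approx 1.3333$)
$q - 102 n = \frac{4}{3} - -3468 = \frac{4}{3} + 3468 = \frac{10408}{3}$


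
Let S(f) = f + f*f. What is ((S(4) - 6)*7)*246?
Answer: 24108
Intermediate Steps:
S(f) = f + f**2
((S(4) - 6)*7)*246 = ((4*(1 + 4) - 6)*7)*246 = ((4*5 - 6)*7)*246 = ((20 - 6)*7)*246 = (14*7)*246 = 98*246 = 24108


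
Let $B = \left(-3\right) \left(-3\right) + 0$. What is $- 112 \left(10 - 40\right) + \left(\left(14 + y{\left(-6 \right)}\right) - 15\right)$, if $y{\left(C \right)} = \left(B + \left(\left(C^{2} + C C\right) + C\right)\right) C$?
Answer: $2909$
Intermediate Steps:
$B = 9$ ($B = 9 + 0 = 9$)
$y{\left(C \right)} = C \left(9 + C + 2 C^{2}\right)$ ($y{\left(C \right)} = \left(9 + \left(\left(C^{2} + C C\right) + C\right)\right) C = \left(9 + \left(\left(C^{2} + C^{2}\right) + C\right)\right) C = \left(9 + \left(2 C^{2} + C\right)\right) C = \left(9 + \left(C + 2 C^{2}\right)\right) C = \left(9 + C + 2 C^{2}\right) C = C \left(9 + C + 2 C^{2}\right)$)
$- 112 \left(10 - 40\right) + \left(\left(14 + y{\left(-6 \right)}\right) - 15\right) = - 112 \left(10 - 40\right) + \left(\left(14 - 6 \left(9 - 6 + 2 \left(-6\right)^{2}\right)\right) - 15\right) = - 112 \left(10 - 40\right) + \left(\left(14 - 6 \left(9 - 6 + 2 \cdot 36\right)\right) - 15\right) = \left(-112\right) \left(-30\right) + \left(\left(14 - 6 \left(9 - 6 + 72\right)\right) - 15\right) = 3360 + \left(\left(14 - 450\right) - 15\right) = 3360 - 451 = 2909$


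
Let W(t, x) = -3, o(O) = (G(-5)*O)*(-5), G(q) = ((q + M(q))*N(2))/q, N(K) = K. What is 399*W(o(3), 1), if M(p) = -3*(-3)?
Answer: -1197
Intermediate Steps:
M(p) = 9
G(q) = (18 + 2*q)/q (G(q) = ((q + 9)*2)/q = ((9 + q)*2)/q = (18 + 2*q)/q)
o(O) = 8*O (o(O) = ((2 + 18/(-5))*O)*(-5) = ((2 + 18*(-⅕))*O)*(-5) = ((2 - 18/5)*O)*(-5) = -8*O/5*(-5) = 8*O)
399*W(o(3), 1) = 399*(-3) = -1197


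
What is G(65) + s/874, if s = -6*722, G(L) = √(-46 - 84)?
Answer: -114/23 + I*√130 ≈ -4.9565 + 11.402*I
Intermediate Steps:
G(L) = I*√130 (G(L) = √(-130) = I*√130)
s = -4332
G(65) + s/874 = I*√130 - 4332/874 = I*√130 - 4332*1/874 = I*√130 - 114/23 = -114/23 + I*√130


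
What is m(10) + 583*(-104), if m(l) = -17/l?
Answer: -606337/10 ≈ -60634.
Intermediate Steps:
m(10) + 583*(-104) = -17/10 + 583*(-104) = -17*⅒ - 60632 = -17/10 - 60632 = -606337/10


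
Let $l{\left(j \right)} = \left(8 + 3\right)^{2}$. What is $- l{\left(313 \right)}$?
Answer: $-121$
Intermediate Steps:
$l{\left(j \right)} = 121$ ($l{\left(j \right)} = 11^{2} = 121$)
$- l{\left(313 \right)} = \left(-1\right) 121 = -121$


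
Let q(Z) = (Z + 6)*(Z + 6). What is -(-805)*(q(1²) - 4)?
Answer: 36225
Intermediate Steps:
q(Z) = (6 + Z)² (q(Z) = (6 + Z)*(6 + Z) = (6 + Z)²)
-(-805)*(q(1²) - 4) = -(-805)*((6 + 1²)² - 4) = -(-805)*((6 + 1)² - 4) = -(-805)*(7² - 4) = -(-805)*(49 - 4) = -(-805)*45 = -161*(-225) = 36225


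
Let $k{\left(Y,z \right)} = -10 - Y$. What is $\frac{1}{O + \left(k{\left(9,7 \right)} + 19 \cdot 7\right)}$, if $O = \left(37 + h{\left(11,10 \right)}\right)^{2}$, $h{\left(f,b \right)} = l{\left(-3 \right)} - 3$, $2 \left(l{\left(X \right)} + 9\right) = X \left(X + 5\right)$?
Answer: $\frac{1}{598} \approx 0.0016722$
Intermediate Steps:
$l{\left(X \right)} = -9 + \frac{X \left(5 + X\right)}{2}$ ($l{\left(X \right)} = -9 + \frac{X \left(X + 5\right)}{2} = -9 + \frac{X \left(5 + X\right)}{2}$)
$h{\left(f,b \right)} = -15$ ($h{\left(f,b \right)} = \left(-9 + \frac{\left(-3\right)^{2}}{2} + \frac{5}{2} \left(-3\right)\right) - 3 = \left(-9 + \frac{1}{2} \cdot 9 - \frac{15}{2}\right) - 3 = \left(-9 + \frac{9}{2} - \frac{15}{2}\right) - 3 = -12 - 3 = -15$)
$O = 484$ ($O = \left(37 - 15\right)^{2} = 22^{2} = 484$)
$\frac{1}{O + \left(k{\left(9,7 \right)} + 19 \cdot 7\right)} = \frac{1}{484 + \left(\left(-10 - 9\right) + 19 \cdot 7\right)} = \frac{1}{484 + \left(\left(-10 - 9\right) + 133\right)} = \frac{1}{484 + \left(-19 + 133\right)} = \frac{1}{484 + 114} = \frac{1}{598}$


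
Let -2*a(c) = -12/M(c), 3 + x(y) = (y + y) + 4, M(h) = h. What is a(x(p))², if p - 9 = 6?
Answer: 36/961 ≈ 0.037461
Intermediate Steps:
p = 15 (p = 9 + 6 = 15)
x(y) = 1 + 2*y (x(y) = -3 + ((y + y) + 4) = -3 + (2*y + 4) = -3 + (4 + 2*y) = 1 + 2*y)
a(c) = 6/c (a(c) = -(-6)/c = 6/c)
a(x(p))² = (6/(1 + 2*15))² = (6/(1 + 30))² = (6/31)² = 36/961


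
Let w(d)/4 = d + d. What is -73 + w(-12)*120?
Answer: -11593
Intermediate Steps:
w(d) = 8*d (w(d) = 4*(d + d) = 4*(2*d) = 8*d)
-73 + w(-12)*120 = -73 + (8*(-12))*120 = -73 - 96*120 = -73 - 11520 = -11593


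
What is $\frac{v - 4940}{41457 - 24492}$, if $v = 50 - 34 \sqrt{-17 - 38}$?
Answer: $- \frac{326}{1131} - \frac{34 i \sqrt{55}}{16965} \approx -0.28824 - 0.014863 i$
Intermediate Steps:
$v = 50 - 34 i \sqrt{55}$ ($v = 50 - 34 \sqrt{-55} = 50 - 34 i \sqrt{55} \approx 50.0 - 252.15 i$)
$\frac{v - 4940}{41457 - 24492} = \frac{\left(50 - 34 i \sqrt{55}\right) - 4940}{41457 - 24492} = \frac{-4890 - 34 i \sqrt{55}}{16965} = \left(-4890 - 34 i \sqrt{55}\right) \frac{1}{16965} = - \frac{326}{1131} - \frac{34 i \sqrt{55}}{16965}$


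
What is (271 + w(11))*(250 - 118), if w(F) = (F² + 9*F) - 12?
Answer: 63228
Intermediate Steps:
w(F) = -12 + F² + 9*F
(271 + w(11))*(250 - 118) = (271 + (-12 + 11² + 9*11))*(250 - 118) = (271 + (-12 + 121 + 99))*132 = (271 + 208)*132 = 479*132 = 63228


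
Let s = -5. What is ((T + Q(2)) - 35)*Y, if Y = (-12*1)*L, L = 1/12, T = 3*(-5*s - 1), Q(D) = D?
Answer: -39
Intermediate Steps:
T = 72 (T = 3*(-5*(-5) - 1) = 3*(25 - 1) = 3*24 = 72)
L = 1/12 ≈ 0.083333
Y = -1 (Y = -12*1*(1/12) = -12*1/12 = -1)
((T + Q(2)) - 35)*Y = ((72 + 2) - 35)*(-1) = (74 - 35)*(-1) = 39*(-1) = -39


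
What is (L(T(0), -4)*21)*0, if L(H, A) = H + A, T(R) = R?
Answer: 0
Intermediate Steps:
L(H, A) = A + H
(L(T(0), -4)*21)*0 = ((-4 + 0)*21)*0 = -4*21*0 = -84*0 = 0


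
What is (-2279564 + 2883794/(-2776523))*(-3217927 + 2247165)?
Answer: 6144209716719961692/2776523 ≈ 2.2129e+12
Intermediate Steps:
(-2279564 + 2883794/(-2776523))*(-3217927 + 2247165) = (-2279564 + 2883794*(-1/2776523))*(-970762) = (-2279564 - 2883794/2776523)*(-970762) = -6329264759766/2776523*(-970762) = 6144209716719961692/2776523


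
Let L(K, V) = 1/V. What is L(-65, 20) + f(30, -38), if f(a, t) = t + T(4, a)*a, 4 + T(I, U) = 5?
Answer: -159/20 ≈ -7.9500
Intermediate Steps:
T(I, U) = 1 (T(I, U) = -4 + 5 = 1)
f(a, t) = a + t (f(a, t) = t + 1*a = t + a = a + t)
L(-65, 20) + f(30, -38) = 1/20 + (30 - 38) = 1/20 - 8 = -159/20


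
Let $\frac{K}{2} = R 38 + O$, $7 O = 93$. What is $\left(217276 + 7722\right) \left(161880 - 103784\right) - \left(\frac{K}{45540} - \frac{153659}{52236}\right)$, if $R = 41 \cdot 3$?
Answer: $\frac{6046211960929395163}{462549780} \approx 1.3071 \cdot 10^{10}$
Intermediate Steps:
$O = \frac{93}{7}$ ($O = \frac{1}{7} \cdot 93 = \frac{93}{7} \approx 13.286$)
$R = 123$
$K = \frac{65622}{7}$ ($K = 2 \left(123 \cdot 38 + \frac{93}{7}\right) = 2 \left(4674 + \frac{93}{7}\right) = 2 \cdot \frac{32811}{7} = \frac{65622}{7} \approx 9374.6$)
$\left(217276 + 7722\right) \left(161880 - 103784\right) - \left(\frac{K}{45540} - \frac{153659}{52236}\right) = \left(217276 + 7722\right) \left(161880 - 103784\right) - \left(\frac{65622}{7 \cdot 45540} - \frac{153659}{52236}\right) = 224998 \cdot 58096 - \left(\frac{65622}{7} \cdot \frac{1}{45540} - \frac{153659}{52236}\right) = 13071483808 - \left(\frac{10937}{53130} - \frac{153659}{52236}\right) = 13071483808 - - \frac{1265432923}{462549780} = 13071483808 + \frac{1265432923}{462549780} = \frac{6046211960929395163}{462549780}$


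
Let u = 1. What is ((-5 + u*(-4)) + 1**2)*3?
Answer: -24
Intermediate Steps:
((-5 + u*(-4)) + 1**2)*3 = ((-5 + 1*(-4)) + 1**2)*3 = ((-5 - 4) + 1)*3 = (-9 + 1)*3 = -8*3 = -24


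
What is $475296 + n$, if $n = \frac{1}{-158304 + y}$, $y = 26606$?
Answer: $\frac{62595532607}{131698} \approx 4.753 \cdot 10^{5}$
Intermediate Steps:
$n = - \frac{1}{131698}$ ($n = \frac{1}{-158304 + 26606} = \frac{1}{-131698} = - \frac{1}{131698} \approx -7.5931 \cdot 10^{-6}$)
$475296 + n = 475296 - \frac{1}{131698} = \frac{62595532607}{131698}$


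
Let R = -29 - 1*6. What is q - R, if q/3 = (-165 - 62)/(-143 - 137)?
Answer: 10481/280 ≈ 37.432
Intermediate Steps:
q = 681/280 (q = 3*((-165 - 62)/(-143 - 137)) = 3*(-227/(-280)) = 3*(-227*(-1/280)) = 3*(227/280) = 681/280 ≈ 2.4321)
R = -35 (R = -29 - 6 = -35)
q - R = 681/280 - 1*(-35) = 681/280 + 35 = 10481/280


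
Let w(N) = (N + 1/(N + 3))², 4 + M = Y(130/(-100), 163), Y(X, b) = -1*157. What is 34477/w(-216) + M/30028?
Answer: 46628598305323/63564113616268 ≈ 0.73357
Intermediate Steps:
Y(X, b) = -157
M = -161 (M = -4 - 157 = -161)
w(N) = (N + 1/(3 + N))²
34477/w(-216) + M/30028 = 34477/(((1 + (-216)² + 3*(-216))²/(3 - 216)²)) - 161/30028 = 34477/(((1 + 46656 - 648)²/(-213)²)) - 161*1/30028 = 34477/(((1/45369)*46009²)) - 161/30028 = 34477/(((1/45369)*2116828081)) - 161/30028 = 34477/(2116828081/45369) - 161/30028 = 34477*(45369/2116828081) - 161/30028 = 1564187013/2116828081 - 161/30028 = 46628598305323/63564113616268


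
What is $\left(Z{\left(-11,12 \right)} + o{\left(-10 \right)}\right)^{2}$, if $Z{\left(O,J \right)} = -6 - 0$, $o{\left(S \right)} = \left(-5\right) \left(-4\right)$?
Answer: $196$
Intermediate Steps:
$o{\left(S \right)} = 20$
$Z{\left(O,J \right)} = -6$ ($Z{\left(O,J \right)} = -6 + 0 = -6$)
$\left(Z{\left(-11,12 \right)} + o{\left(-10 \right)}\right)^{2} = \left(-6 + 20\right)^{2} = 14^{2} = 196$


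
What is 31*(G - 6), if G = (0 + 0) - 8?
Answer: -434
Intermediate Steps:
G = -8 (G = 0 - 8 = -8)
31*(G - 6) = 31*(-8 - 6) = 31*(-14) = -434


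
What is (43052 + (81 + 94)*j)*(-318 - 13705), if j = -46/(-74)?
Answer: -605243671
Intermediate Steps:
j = 23/37 (j = -46*(-1/74) = 23/37 ≈ 0.62162)
(43052 + (81 + 94)*j)*(-318 - 13705) = (43052 + (81 + 94)*(23/37))*(-318 - 13705) = (43052 + 175*(23/37))*(-14023) = (43052 + 4025/37)*(-14023) = (1596949/37)*(-14023) = -605243671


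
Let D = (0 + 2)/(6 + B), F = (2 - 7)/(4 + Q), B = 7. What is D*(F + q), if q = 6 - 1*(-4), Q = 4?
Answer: 75/52 ≈ 1.4423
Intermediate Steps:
F = -5/8 (F = (2 - 7)/(4 + 4) = -5/8 ≈ -0.62500)
D = 2/13 (D = (0 + 2)/(6 + 7) = 2/13 ≈ 0.15385)
q = 10 (q = 6 + 4 = 10)
D*(F + q) = 2*(-5/8 + 10)/13 = (2/13)*(75/8) = 75/52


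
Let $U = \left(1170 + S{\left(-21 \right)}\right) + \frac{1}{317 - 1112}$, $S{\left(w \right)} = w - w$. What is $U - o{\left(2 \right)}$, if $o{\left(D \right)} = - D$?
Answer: $\frac{931739}{795} \approx 1172.0$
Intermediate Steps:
$S{\left(w \right)} = 0$
$U = \frac{930149}{795}$ ($U = \left(1170 + 0\right) + \frac{1}{317 - 1112} = 1170 + \frac{1}{-795} = 1170 - \frac{1}{795} = \frac{930149}{795} \approx 1170.0$)
$U - o{\left(2 \right)} = \frac{930149}{795} - \left(-1\right) 2 = \frac{930149}{795} - -2 = \frac{930149}{795} + 2 = \frac{931739}{795}$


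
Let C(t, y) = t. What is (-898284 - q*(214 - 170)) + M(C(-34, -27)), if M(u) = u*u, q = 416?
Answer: -915432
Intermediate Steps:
M(u) = u**2
(-898284 - q*(214 - 170)) + M(C(-34, -27)) = (-898284 - 416*(214 - 170)) + (-34)**2 = (-898284 - 416*44) + 1156 = (-898284 - 1*18304) + 1156 = (-898284 - 18304) + 1156 = -916588 + 1156 = -915432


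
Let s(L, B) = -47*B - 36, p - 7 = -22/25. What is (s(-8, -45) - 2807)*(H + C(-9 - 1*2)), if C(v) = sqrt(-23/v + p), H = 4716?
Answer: -3433248 - 728*sqrt(24838)/55 ≈ -3.4353e+6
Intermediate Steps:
p = 153/25 (p = 7 - 22/25 = 153/25 ≈ 6.1200)
s(L, B) = -36 - 47*B
C(v) = sqrt(153/25 - 23/v) (C(v) = sqrt(-23/v + 153/25) = sqrt(153/25 - 23/v))
(s(-8, -45) - 2807)*(H + C(-9 - 1*2)) = ((-36 - 47*(-45)) - 2807)*(4716 + sqrt(153 - 575/(-9 - 1*2))/5) = ((-36 + 2115) - 2807)*(4716 + sqrt(153 - 575/(-9 - 2))/5) = (2079 - 2807)*(4716 + sqrt(153 - 575/(-11))/5) = -728*(4716 + sqrt(153 - 575*(-1/11))/5) = -728*(4716 + sqrt(153 + 575/11)/5) = -728*(4716 + sqrt(2258/11)/5) = -728*(4716 + (sqrt(24838)/11)/5) = -728*(4716 + sqrt(24838)/55) = -3433248 - 728*sqrt(24838)/55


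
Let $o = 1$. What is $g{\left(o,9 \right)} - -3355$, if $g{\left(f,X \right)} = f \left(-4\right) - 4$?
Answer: $3347$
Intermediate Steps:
$g{\left(f,X \right)} = -4 - 4 f$ ($g{\left(f,X \right)} = - 4 f - 4 = -4 - 4 f$)
$g{\left(o,9 \right)} - -3355 = \left(-4 - 4\right) - -3355 = \left(-4 - 4\right) + 3355 = -8 + 3355 = 3347$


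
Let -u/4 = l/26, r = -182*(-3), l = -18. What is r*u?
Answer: 1512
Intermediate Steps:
r = 546 (r = -14*(-39) = 546)
u = 36/13 (u = -(-72)/26 = -4*(-9/13) = 36/13 ≈ 2.7692)
r*u = 546*(36/13) = 1512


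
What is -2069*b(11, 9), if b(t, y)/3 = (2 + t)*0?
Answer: 0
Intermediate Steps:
b(t, y) = 0 (b(t, y) = 3*((2 + t)*0) = 3*0 = 0)
-2069*b(11, 9) = -2069*0 = 0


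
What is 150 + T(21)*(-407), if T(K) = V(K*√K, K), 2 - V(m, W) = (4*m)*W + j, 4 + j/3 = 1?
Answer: -4327 + 717948*√21 ≈ 3.2857e+6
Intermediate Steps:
j = -9 (j = -12 + 3*1 = -12 + 3 = -9)
V(m, W) = 11 - 4*W*m (V(m, W) = 2 - ((4*m)*W - 9) = 2 - (4*W*m - 9) = 2 - (-9 + 4*W*m) = 2 + (9 - 4*W*m) = 11 - 4*W*m)
T(K) = 11 - 4*K^(5/2) (T(K) = 11 - 4*K*K*√K = 11 - 4*K*K^(3/2) = 11 - 4*K^(5/2))
150 + T(21)*(-407) = 150 + (11 - 1764*√21)*(-407) = 150 + (-4477 + 717948*√21) = -4327 + 717948*√21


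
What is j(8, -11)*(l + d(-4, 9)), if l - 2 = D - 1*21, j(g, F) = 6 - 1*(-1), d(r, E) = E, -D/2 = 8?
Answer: -182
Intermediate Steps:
D = -16 (D = -2*8 = -16)
j(g, F) = 7 (j(g, F) = 6 + 1 = 7)
l = -35 (l = 2 + (-16 - 1*21) = 2 + (-16 - 21) = 2 - 37 = -35)
j(8, -11)*(l + d(-4, 9)) = 7*(-35 + 9) = 7*(-26) = -182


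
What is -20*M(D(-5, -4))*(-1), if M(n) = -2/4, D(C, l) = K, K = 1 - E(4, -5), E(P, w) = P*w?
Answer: -10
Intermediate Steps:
K = 21 (K = 1 - 4*(-5) = 1 - 1*(-20) = 1 + 20 = 21)
D(C, l) = 21
M(n) = -½ (M(n) = -2*¼ = -½)
-20*M(D(-5, -4))*(-1) = -20*(-½)*(-1) = 10*(-1) = -10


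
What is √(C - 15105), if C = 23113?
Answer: 2*√2002 ≈ 89.487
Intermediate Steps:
√(C - 15105) = √(23113 - 15105) = √8008 = 2*√2002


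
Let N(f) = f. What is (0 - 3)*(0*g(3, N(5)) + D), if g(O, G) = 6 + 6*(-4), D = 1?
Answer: -3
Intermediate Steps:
g(O, G) = -18 (g(O, G) = 6 - 24 = -18)
(0 - 3)*(0*g(3, N(5)) + D) = (0 - 3)*(0*(-18) + 1) = -3*(0 + 1) = -3*1 = -3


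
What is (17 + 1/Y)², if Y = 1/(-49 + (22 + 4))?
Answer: 36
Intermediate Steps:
Y = -1/23 (Y = 1/(-49 + 26) = 1/(-23) = -1/23 ≈ -0.043478)
(17 + 1/Y)² = (17 + 1/(-1/23))² = (17 - 23)² = (-6)² = 36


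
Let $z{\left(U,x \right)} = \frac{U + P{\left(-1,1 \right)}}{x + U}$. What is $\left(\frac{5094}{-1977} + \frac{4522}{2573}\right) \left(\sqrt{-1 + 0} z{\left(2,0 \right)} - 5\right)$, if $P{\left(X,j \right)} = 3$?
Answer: $\frac{6944780}{1695607} - \frac{3472390 i}{1695607} \approx 4.0957 - 2.0479 i$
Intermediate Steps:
$z{\left(U,x \right)} = \frac{3 + U}{U + x}$ ($z{\left(U,x \right)} = \frac{U + 3}{x + U} = \frac{3 + U}{U + x}$)
$\left(\frac{5094}{-1977} + \frac{4522}{2573}\right) \left(\sqrt{-1 + 0} z{\left(2,0 \right)} - 5\right) = \left(\frac{5094}{-1977} + \frac{4522}{2573}\right) \left(\sqrt{-1 + 0} \frac{3 + 2}{2 + 0} - 5\right) = \left(5094 \left(- \frac{1}{1977}\right) + 4522 \cdot \frac{1}{2573}\right) \left(\sqrt{-1} \cdot \frac{1}{2} \cdot 5 - 5\right) = \left(- \frac{1698}{659} + \frac{4522}{2573}\right) \left(i \frac{1}{2} \cdot 5 - 5\right) = - \frac{1388956 \left(i \frac{5}{2} - 5\right)}{1695607} = - \frac{1388956 \left(\frac{5 i}{2} - 5\right)}{1695607} = - \frac{1388956 \left(-5 + \frac{5 i}{2}\right)}{1695607} = \frac{6944780}{1695607} - \frac{3472390 i}{1695607}$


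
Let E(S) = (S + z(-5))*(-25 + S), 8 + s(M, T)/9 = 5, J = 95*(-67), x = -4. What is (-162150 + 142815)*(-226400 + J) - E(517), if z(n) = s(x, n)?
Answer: 4500270195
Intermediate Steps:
J = -6365
s(M, T) = -27 (s(M, T) = -72 + 9*5 = -72 + 45 = -27)
z(n) = -27
E(S) = (-27 + S)*(-25 + S) (E(S) = (S - 27)*(-25 + S) = (-27 + S)*(-25 + S))
(-162150 + 142815)*(-226400 + J) - E(517) = (-162150 + 142815)*(-226400 - 6365) - (675 + 517**2 - 52*517) = -19335*(-232765) - (675 + 267289 - 26884) = 4500511275 - 1*241080 = 4500511275 - 241080 = 4500270195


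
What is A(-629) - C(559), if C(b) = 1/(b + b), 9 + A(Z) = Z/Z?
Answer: -8945/1118 ≈ -8.0009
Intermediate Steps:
A(Z) = -8 (A(Z) = -9 + Z/Z = -9 + 1 = -8)
C(b) = 1/(2*b)
A(-629) - C(559) = -8 - 1/(2*559) = -8 - 1*1/1118 = -8 - 1/1118 = -8945/1118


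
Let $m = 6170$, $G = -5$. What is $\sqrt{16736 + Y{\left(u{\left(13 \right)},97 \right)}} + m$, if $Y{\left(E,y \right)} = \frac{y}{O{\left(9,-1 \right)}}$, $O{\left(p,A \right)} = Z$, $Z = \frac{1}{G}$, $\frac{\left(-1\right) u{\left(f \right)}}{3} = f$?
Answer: $6170 + \sqrt{16251} \approx 6297.5$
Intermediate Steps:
$u{\left(f \right)} = - 3 f$
$Z = - \frac{1}{5}$ ($Z = \frac{1}{-5} = - \frac{1}{5} \approx -0.2$)
$O{\left(p,A \right)} = - \frac{1}{5}$
$Y{\left(E,y \right)} = - 5 y$ ($Y{\left(E,y \right)} = \frac{y}{- \frac{1}{5}} = y \left(-5\right) = - 5 y$)
$\sqrt{16736 + Y{\left(u{\left(13 \right)},97 \right)}} + m = \sqrt{16736 - 485} + 6170 = \sqrt{16251} + 6170 = 6170 + \sqrt{16251}$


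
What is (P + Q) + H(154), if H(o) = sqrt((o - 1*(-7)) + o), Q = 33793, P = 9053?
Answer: 42846 + 3*sqrt(35) ≈ 42864.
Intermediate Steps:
H(o) = sqrt(7 + 2*o) (H(o) = sqrt((o + 7) + o) = sqrt((7 + o) + o) = sqrt(7 + 2*o))
(P + Q) + H(154) = (9053 + 33793) + sqrt(7 + 2*154) = 42846 + sqrt(7 + 308) = 42846 + sqrt(315) = 42846 + 3*sqrt(35)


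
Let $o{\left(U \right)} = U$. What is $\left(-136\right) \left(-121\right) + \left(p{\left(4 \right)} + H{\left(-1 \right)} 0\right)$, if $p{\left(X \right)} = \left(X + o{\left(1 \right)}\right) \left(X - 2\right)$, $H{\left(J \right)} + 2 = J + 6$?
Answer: $16466$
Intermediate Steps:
$H{\left(J \right)} = 4 + J$ ($H{\left(J \right)} = -2 + \left(J + 6\right) = -2 + \left(6 + J\right) = 4 + J$)
$p{\left(X \right)} = \left(1 + X\right) \left(-2 + X\right)$ ($p{\left(X \right)} = \left(X + 1\right) \left(X - 2\right) = \left(1 + X\right) \left(-2 + X\right)$)
$\left(-136\right) \left(-121\right) + \left(p{\left(4 \right)} + H{\left(-1 \right)} 0\right) = \left(-136\right) \left(-121\right) + \left(\left(-2 + 4^{2} - 4\right) + \left(4 - 1\right) 0\right) = 16456 + \left(\left(-2 + 16 - 4\right) + 3 \cdot 0\right) = 16456 + \left(10 + 0\right) = 16456 + 10 = 16466$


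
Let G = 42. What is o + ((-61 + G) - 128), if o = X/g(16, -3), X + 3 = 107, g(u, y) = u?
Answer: -281/2 ≈ -140.50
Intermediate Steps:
X = 104 (X = -3 + 107 = 104)
o = 13/2 (o = 104/16 = 104*(1/16) = 13/2 ≈ 6.5000)
o + ((-61 + G) - 128) = 13/2 + ((-61 + 42) - 128) = 13/2 + (-19 - 128) = 13/2 - 147 = -281/2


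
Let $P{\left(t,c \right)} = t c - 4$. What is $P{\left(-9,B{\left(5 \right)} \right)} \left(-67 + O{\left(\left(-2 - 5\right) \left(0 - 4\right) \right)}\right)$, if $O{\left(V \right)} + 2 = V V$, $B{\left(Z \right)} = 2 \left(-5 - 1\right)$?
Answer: $74360$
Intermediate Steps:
$B{\left(Z \right)} = -12$ ($B{\left(Z \right)} = 2 \left(-6\right) = -12$)
$P{\left(t,c \right)} = -4 + c t$ ($P{\left(t,c \right)} = c t - 4 = -4 + c t$)
$O{\left(V \right)} = -2 + V^{2}$ ($O{\left(V \right)} = -2 + V V = -2 + V^{2}$)
$P{\left(-9,B{\left(5 \right)} \right)} \left(-67 + O{\left(\left(-2 - 5\right) \left(0 - 4\right) \right)}\right) = \left(-4 - -108\right) \left(-67 - \left(2 - \left(\left(-2 - 5\right) \left(0 - 4\right)\right)^{2}\right)\right) = \left(-4 + 108\right) \left(-67 - \left(2 - \left(\left(-7\right) \left(-4\right)\right)^{2}\right)\right) = 104 \left(-67 - \left(2 - 28^{2}\right)\right) = 104 \left(-67 + \left(-2 + 784\right)\right) = 104 \left(-67 + 782\right) = 104 \cdot 715 = 74360$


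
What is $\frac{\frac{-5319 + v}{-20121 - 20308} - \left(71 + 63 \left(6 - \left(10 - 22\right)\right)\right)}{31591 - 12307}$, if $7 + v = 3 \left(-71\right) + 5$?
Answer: $- \frac{16237137}{259877612} \approx -0.06248$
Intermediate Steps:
$v = -215$ ($v = -7 + \left(3 \left(-71\right) + 5\right) = -7 + \left(-213 + 5\right) = -7 - 208 = -215$)
$\frac{\frac{-5319 + v}{-20121 - 20308} - \left(71 + 63 \left(6 - \left(10 - 22\right)\right)\right)}{31591 - 12307} = \frac{\frac{-5319 - 215}{-20121 - 20308} - \left(71 + 63 \left(6 - \left(10 - 22\right)\right)\right)}{31591 - 12307} = \frac{- \frac{5534}{-40429} - \left(71 + 63 \left(6 - -12\right)\right)}{19284} = \left(\left(-5534\right) \left(- \frac{1}{40429}\right) - \left(71 + 63 \left(6 + 12\right)\right)\right) \frac{1}{19284} = \left(\frac{5534}{40429} - 1205\right) \frac{1}{19284} = \left(- \frac{48711411}{40429}\right) \frac{1}{19284} = - \frac{16237137}{259877612}$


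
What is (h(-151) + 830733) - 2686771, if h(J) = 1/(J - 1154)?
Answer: -2422129591/1305 ≈ -1.8560e+6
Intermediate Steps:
h(J) = 1/(-1154 + J)
(h(-151) + 830733) - 2686771 = (1/(-1154 - 151) + 830733) - 2686771 = (1/(-1305) + 830733) - 2686771 = (-1/1305 + 830733) - 2686771 = 1084106564/1305 - 2686771 = -2422129591/1305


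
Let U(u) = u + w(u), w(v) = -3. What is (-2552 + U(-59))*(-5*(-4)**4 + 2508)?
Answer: -3209992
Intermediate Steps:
U(u) = -3 + u (U(u) = u - 3 = -3 + u)
(-2552 + U(-59))*(-5*(-4)**4 + 2508) = (-2552 + (-3 - 59))*(-5*(-4)**4 + 2508) = (-2552 - 62)*(-5*256 + 2508) = -2614*(-1280 + 2508) = -2614*1228 = -3209992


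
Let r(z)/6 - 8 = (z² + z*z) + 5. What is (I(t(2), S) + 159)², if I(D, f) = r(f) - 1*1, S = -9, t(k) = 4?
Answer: 1459264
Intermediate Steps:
r(z) = 78 + 12*z² (r(z) = 48 + 6*((z² + z*z) + 5) = 48 + 6*((z² + z²) + 5) = 48 + 6*(2*z² + 5) = 48 + 6*(5 + 2*z²) = 48 + (30 + 12*z²) = 78 + 12*z²)
I(D, f) = 77 + 12*f² (I(D, f) = (78 + 12*f²) - 1*1 = (78 + 12*f²) - 1 = 77 + 12*f²)
(I(t(2), S) + 159)² = ((77 + 12*(-9)²) + 159)² = ((77 + 12*81) + 159)² = ((77 + 972) + 159)² = (1049 + 159)² = 1208² = 1459264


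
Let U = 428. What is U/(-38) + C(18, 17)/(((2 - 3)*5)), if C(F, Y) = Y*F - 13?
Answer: -6637/95 ≈ -69.863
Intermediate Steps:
C(F, Y) = -13 + F*Y (C(F, Y) = F*Y - 13 = -13 + F*Y)
U/(-38) + C(18, 17)/(((2 - 3)*5)) = 428/(-38) + (-13 + 18*17)/(((2 - 3)*5)) = 428*(-1/38) + (-13 + 306)/((-1*5)) = -214/19 + 293/(-5) = -214/19 + 293*(-⅕) = -214/19 - 293/5 = -6637/95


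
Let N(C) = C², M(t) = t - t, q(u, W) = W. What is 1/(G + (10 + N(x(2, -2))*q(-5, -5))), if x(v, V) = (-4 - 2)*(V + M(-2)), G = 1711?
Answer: 1/1001 ≈ 0.00099900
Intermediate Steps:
M(t) = 0
x(v, V) = -6*V (x(v, V) = (-4 - 2)*(V + 0) = -6*V)
1/(G + (10 + N(x(2, -2))*q(-5, -5))) = 1/(1711 + (10 + (-6*(-2))²*(-5))) = 1/(1711 + (10 + 12²*(-5))) = 1/(1711 + (10 + 144*(-5))) = 1/(1711 + (10 - 720)) = 1/(1711 - 710) = 1/1001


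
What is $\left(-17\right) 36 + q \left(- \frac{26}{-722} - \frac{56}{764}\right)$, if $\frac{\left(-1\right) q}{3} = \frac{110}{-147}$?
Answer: $- \frac{2067985398}{3378599} \approx -612.08$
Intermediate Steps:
$q = \frac{110}{49}$ ($q = - 3 \frac{110}{-147} = - 3 \cdot 110 \left(- \frac{1}{147}\right) = \left(-3\right) \left(- \frac{110}{147}\right) = \frac{110}{49} \approx 2.2449$)
$\left(-17\right) 36 + q \left(- \frac{26}{-722} - \frac{56}{764}\right) = \left(-17\right) 36 + \frac{110 \left(- \frac{26}{-722} - \frac{56}{764}\right)}{49} = -612 + \frac{110 \left(\left(-26\right) \left(- \frac{1}{722}\right) - \frac{14}{191}\right)}{49} = -612 + \frac{110 \left(\frac{13}{361} - \frac{14}{191}\right)}{49} = -612 + \frac{110}{49} \left(- \frac{2571}{68951}\right) = -612 - \frac{282810}{3378599} = - \frac{2067985398}{3378599}$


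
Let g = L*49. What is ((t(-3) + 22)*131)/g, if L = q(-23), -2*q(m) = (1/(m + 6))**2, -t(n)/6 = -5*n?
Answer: 5148824/49 ≈ 1.0508e+5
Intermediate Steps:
t(n) = 30*n (t(n) = -(-30)*n = 30*n)
q(m) = -1/(2*(6 + m)**2) (q(m) = -1/(2*(m + 6)**2) = -1/(2*(6 + m)**2))
L = -1/578 (L = -1/(2*(6 - 23)**2) = -1/2/(-17)**2 = -1/2*1/289 = -1/578 ≈ -0.0017301)
g = -49/578 (g = -1/578*49 = -49/578 ≈ -0.084775)
((t(-3) + 22)*131)/g = ((30*(-3) + 22)*131)/(-49/578) = ((-90 + 22)*131)*(-578/49) = -68*131*(-578/49) = -8908*(-578/49) = 5148824/49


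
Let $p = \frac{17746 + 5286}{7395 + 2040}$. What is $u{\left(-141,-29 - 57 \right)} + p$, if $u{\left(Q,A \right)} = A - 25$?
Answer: $- \frac{1024253}{9435} \approx -108.56$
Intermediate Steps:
$u{\left(Q,A \right)} = -25 + A$
$p = \frac{23032}{9435} \approx 2.4411$
$u{\left(-141,-29 - 57 \right)} + p = \left(-25 - 86\right) + \frac{23032}{9435} = -111 + \frac{23032}{9435} = - \frac{1024253}{9435}$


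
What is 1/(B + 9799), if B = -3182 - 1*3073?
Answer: 1/3544 ≈ 0.00028217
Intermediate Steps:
B = -6255 (B = -3182 - 3073 = -6255)
1/(B + 9799) = 1/(-6255 + 9799) = 1/3544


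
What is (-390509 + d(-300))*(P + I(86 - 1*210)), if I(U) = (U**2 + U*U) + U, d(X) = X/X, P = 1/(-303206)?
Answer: -1813244501280218/151603 ≈ -1.1960e+10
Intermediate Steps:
P = -1/303206 ≈ -3.2981e-6
d(X) = 1
I(U) = U + 2*U**2 (I(U) = (U**2 + U**2) + U = 2*U**2 + U = U + 2*U**2)
(-390509 + d(-300))*(P + I(86 - 1*210)) = (-390509 + 1)*(-1/303206 + (86 - 1*210)*(1 + 2*(86 - 1*210))) = -390508*(-1/303206 + (86 - 210)*(1 + 2*(86 - 210))) = -390508*(-1/303206 - 124*(1 + 2*(-124))) = -390508*(-1/303206 - 124*(1 - 248)) = -390508*(-1/303206 - 124*(-247)) = -390508*(-1/303206 + 30628) = -390508*9286593367/303206 = -1813244501280218/151603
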